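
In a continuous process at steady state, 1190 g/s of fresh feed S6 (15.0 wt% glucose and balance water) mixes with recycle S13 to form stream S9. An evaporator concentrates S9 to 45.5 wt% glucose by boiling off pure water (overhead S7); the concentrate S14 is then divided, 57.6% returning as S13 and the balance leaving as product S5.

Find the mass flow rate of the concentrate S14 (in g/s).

925.3 g/s

Overall glucose balance (none leaves overhead): glucose in fresh feed = glucose in product, i.e. 1190×0.150 = (1−0.576)·S14·0.455.
S14 = 178.5/(0.455×0.424) = 925.25 g/s.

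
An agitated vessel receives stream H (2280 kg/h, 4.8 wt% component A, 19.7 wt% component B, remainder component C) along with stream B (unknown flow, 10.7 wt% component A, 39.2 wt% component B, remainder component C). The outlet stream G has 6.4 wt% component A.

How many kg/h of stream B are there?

Let B be the unknown flow. Total out = 2280 + B.
component A balance: 109.44 + 0.107·B = 0.064·(2280 + B)
(0.107 − 0.064)·B = 0.064×2280 − 109.44 = 36.48
B = 36.48 / 0.043 = 848.37 kg/h

848.4 kg/h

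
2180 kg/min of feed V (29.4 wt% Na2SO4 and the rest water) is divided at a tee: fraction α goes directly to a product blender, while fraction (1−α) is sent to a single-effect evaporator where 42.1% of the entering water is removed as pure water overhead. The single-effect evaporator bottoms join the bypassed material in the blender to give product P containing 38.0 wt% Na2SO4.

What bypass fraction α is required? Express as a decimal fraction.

All 2180×0.294 = 640.92 kg/min of Na2SO4 reaches P, so P = 640.92/0.380 = 1686.6 kg/min and vapour = 493.37 kg/min.
The evaporator receives (1−α)·2180 of feed at 0.706 water and removes 0.421 of that water:
0.421×0.706×(1−α)×2180 = 493.37
(1−α) = 493.37/647.95 = 0.7614;  α = 0.2386.

0.239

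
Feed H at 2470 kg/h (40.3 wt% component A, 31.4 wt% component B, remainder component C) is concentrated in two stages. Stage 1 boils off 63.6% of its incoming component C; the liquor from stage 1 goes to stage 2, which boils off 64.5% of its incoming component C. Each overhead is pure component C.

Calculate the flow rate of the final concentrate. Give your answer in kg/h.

component C in feed = 2470×0.283 = 699.01 kg/h.
After stage 1: component C left = (1−0.636)×699.01 = 254.44; stream total = 2025.4 kg/h.
After stage 2: component C left = (1−0.645)×254.44 = 90.326; final concentrate = 1861.3 kg/h.

1861 kg/h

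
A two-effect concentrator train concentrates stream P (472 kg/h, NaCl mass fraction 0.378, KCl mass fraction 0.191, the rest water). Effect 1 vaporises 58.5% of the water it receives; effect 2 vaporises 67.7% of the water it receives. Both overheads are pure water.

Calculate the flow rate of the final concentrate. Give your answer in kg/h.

295.8 kg/h

water in feed = 472×0.431 = 203.43 kg/h.
After stage 1: water left = (1−0.585)×203.43 = 84.424; stream total = 352.99 kg/h.
After stage 2: water left = (1−0.677)×84.424 = 27.269; final concentrate = 295.84 kg/h.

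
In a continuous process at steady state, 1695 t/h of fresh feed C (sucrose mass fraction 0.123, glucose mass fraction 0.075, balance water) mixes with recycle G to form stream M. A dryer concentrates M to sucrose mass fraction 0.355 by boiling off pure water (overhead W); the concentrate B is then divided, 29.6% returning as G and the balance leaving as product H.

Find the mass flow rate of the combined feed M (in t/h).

1942 t/h

Overall sucrose balance (none leaves overhead): sucrose in fresh feed = sucrose in product, i.e. 1695×0.123 = (1−0.296)·B·0.355.
B = 208.48/(0.355×0.704) = 834.21 t/h.
Recycle G = 0.296×834.21 = 246.93 t/h.
Combined feed M = 1695 + 246.93 = 1941.9 t/h.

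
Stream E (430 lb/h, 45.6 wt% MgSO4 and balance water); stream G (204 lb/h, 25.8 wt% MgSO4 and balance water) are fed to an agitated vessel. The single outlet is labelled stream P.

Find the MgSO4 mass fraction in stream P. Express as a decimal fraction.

0.392

Total flow out = 430 + 204 = 634 lb/h.
MgSO4 in = 430×0.456 + 204×0.258 = 248.71 lb/h.
MgSO4 mass fraction in P = 248.71/634 = 0.392.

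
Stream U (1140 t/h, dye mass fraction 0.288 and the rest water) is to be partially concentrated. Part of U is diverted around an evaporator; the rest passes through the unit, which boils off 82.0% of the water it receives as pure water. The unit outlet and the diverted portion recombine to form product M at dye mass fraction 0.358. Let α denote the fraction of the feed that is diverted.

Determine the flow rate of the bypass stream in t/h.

All 1140×0.288 = 328.32 t/h of dye reaches M, so M = 328.32/0.358 = 917.09 t/h and vapour = 222.91 t/h.
The evaporator receives (1−α)·1140 of feed at 0.712 water and removes 0.820 of that water:
0.820×0.712×(1−α)×1140 = 222.91
(1−α) = 222.91/665.58 = 0.3349;  α = 0.6651.
Bypass flow = 0.6651×1140 = 758.21 t/h.

758.2 t/h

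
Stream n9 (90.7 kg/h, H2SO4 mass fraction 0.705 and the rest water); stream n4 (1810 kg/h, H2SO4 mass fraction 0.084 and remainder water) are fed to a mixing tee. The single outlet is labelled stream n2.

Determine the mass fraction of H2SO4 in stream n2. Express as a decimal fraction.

Total flow out = 90.7 + 1810 = 1900.7 kg/h.
H2SO4 in = 90.7×0.705 + 1810×0.084 = 215.98 kg/h.
H2SO4 mass fraction in n2 = 215.98/1900.7 = 0.114.

0.114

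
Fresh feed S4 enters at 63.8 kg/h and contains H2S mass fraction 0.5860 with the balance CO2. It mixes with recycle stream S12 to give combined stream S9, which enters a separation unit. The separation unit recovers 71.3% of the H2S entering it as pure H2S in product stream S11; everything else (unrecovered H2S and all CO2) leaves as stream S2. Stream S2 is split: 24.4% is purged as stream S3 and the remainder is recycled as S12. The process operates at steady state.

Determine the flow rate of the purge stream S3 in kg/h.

CO2 enters only via S4 and leaves only via the purge: 63.8×0.414 = 0.244×(CO2 in S2), and the separation unit passes all CO2, so CO2 in S9 = CO2 in S2 = 108.25 kg/h.
H2S in S9: m_A = 63.8×0.586 + (1−0.244)·(1−0.713)·m_A, so m_A = 37.387/0.7830 = 47.746 kg/h.
S2 = (1−0.713)×47.746 + 108.25 = 121.95 kg/h.
Purge S3 = 0.244×121.95 = 29.757 kg/h.

29.76 kg/h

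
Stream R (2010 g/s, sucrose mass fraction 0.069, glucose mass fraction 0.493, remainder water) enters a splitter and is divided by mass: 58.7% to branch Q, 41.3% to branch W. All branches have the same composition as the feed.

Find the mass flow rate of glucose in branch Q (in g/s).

Branch Q total = 0.587×2010 = 1179.9 g/s.
glucose in Q = 0.493×1179.9 = 581.68 g/s.

581.7 g/s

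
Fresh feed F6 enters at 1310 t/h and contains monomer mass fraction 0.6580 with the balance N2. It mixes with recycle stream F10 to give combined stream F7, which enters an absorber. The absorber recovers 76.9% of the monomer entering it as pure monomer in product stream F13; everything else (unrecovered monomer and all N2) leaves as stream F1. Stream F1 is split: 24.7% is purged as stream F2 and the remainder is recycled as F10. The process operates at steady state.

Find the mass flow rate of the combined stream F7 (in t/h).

N2 enters only via F6 and leaves only via the purge: 1310×0.342 = 0.247×(N2 in F1), and the absorber passes all N2, so N2 in F7 = N2 in F1 = 1813.8 t/h.
monomer in F7: m_A = 1310×0.658 + (1−0.247)·(1−0.769)·m_A, so m_A = 861.98/0.8261 = 1043.5 t/h.
F7 = 1043.5 + 1813.8 = 2857.3 t/h.

2857 t/h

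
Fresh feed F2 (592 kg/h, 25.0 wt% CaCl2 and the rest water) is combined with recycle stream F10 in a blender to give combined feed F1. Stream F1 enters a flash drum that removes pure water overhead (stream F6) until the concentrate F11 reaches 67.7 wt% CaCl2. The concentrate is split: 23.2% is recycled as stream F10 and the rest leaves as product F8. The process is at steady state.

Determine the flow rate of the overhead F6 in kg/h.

373.4 kg/h

Overall CaCl2 balance (none leaves overhead): CaCl2 in fresh feed = CaCl2 in product, i.e. 592×0.250 = (1−0.232)·F11·0.677.
F11 = 148/(0.677×0.768) = 284.65 kg/h.
Recycle F10 = 0.232×284.65 = 66.039 kg/h.
Combined feed F1 = 592 + 66.039 = 658.04 kg/h.
Overhead F6 = F1 − F11 = 658.04 − 284.65 = 373.39 kg/h.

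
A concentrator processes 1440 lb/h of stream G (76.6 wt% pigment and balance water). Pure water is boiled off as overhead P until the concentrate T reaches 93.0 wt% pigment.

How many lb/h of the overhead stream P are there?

253.9 lb/h

pigment is conserved: 1440×0.766 = 1103 lb/h all reports to the concentrate.
Concentrate = 1103/(target fraction) = 1186.1 lb/h.
Overhead = 1440 − 1186.1 = 253.94 lb/h.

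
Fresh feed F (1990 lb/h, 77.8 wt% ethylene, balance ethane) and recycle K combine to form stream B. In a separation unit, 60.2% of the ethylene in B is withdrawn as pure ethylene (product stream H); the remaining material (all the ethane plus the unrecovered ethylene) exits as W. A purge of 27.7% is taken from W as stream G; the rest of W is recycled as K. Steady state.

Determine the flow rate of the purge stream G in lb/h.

681.4 lb/h

ethane enters only via F and leaves only via the purge: 1990×0.222 = 0.277×(ethane in W), and the separation unit passes all ethane, so ethane in B = ethane in W = 1594.9 lb/h.
ethylene in B: m_A = 1990×0.778 + (1−0.277)·(1−0.602)·m_A, so m_A = 1548.2/0.7122 = 2173.7 lb/h.
W = (1−0.602)×2173.7 + 1594.9 = 2460 lb/h.
Purge G = 0.277×2460 = 681.42 lb/h.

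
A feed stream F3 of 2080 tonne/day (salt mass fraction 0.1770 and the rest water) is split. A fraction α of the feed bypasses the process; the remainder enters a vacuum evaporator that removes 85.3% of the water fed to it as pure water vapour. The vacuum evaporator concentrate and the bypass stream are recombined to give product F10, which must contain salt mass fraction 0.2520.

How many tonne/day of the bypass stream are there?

All 2080×0.177 = 368.16 tonne/day of salt reaches F10, so F10 = 368.16/0.252 = 1461 tonne/day and vapour = 619.05 tonne/day.
The evaporator receives (1−α)·2080 of feed at 0.823 water and removes 0.853 of that water:
0.853×0.823×(1−α)×2080 = 619.05
(1−α) = 619.05/1460.2 = 0.4239;  α = 0.5761.
Bypass flow = 0.5761×2080 = 1198.2 tonne/day.

1198 tonne/day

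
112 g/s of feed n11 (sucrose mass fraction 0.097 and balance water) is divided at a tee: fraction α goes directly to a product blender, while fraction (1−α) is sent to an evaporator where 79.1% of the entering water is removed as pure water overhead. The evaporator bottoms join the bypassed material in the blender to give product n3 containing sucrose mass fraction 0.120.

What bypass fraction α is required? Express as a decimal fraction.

0.732

All 112×0.097 = 10.864 g/s of sucrose reaches n3, so n3 = 10.864/0.120 = 90.533 g/s and vapour = 21.467 g/s.
The evaporator receives (1−α)·112 of feed at 0.903 water and removes 0.791 of that water:
0.791×0.903×(1−α)×112 = 21.467
(1−α) = 21.467/79.999 = 0.2683;  α = 0.7317.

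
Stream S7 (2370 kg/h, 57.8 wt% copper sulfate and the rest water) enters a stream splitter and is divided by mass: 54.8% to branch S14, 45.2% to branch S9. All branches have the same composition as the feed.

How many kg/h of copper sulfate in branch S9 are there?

Branch S9 total = 0.452×2370 = 1071.2 kg/h.
copper sulfate in S9 = 0.578×1071.2 = 619.18 kg/h.

619.2 kg/h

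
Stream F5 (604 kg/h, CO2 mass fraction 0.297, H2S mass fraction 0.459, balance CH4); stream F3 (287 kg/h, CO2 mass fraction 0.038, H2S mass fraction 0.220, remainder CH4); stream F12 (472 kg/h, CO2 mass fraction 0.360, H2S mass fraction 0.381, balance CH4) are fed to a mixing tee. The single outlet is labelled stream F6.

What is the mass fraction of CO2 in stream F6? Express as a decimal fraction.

Total flow out = 604 + 287 + 472 = 1363 kg/h.
CO2 in = 604×0.297 + 287×0.038 + 472×0.360 = 360.21 kg/h.
CO2 mass fraction in F6 = 360.21/1363 = 0.264.

0.264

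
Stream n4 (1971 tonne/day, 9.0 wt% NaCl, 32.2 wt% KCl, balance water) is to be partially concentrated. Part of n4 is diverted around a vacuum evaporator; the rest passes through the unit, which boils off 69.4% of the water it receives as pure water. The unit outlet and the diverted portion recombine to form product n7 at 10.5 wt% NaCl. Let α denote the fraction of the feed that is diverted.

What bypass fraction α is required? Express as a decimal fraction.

All 1971×0.090 = 177.39 tonne/day of NaCl reaches n7, so n7 = 177.39/0.105 = 1689.4 tonne/day and vapour = 281.57 tonne/day.
The evaporator receives (1−α)·1971 of feed at 0.588 water and removes 0.694 of that water:
0.694×0.588×(1−α)×1971 = 281.57
(1−α) = 281.57/804.31 = 0.3501;  α = 0.6499.

0.650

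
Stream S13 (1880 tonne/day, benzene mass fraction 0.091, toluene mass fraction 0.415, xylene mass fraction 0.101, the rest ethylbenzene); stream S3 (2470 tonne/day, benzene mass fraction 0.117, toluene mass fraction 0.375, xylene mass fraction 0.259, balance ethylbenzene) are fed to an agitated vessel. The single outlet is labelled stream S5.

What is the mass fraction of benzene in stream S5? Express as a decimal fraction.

0.106

Total flow out = 1880 + 2470 = 4350 tonne/day.
benzene in = 1880×0.091 + 2470×0.117 = 460.07 tonne/day.
benzene mass fraction in S5 = 460.07/4350 = 0.106.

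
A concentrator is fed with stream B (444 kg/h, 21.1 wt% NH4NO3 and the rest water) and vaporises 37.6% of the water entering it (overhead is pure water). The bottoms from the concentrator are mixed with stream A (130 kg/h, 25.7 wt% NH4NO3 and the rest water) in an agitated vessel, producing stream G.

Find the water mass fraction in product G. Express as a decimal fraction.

0.713

Vapour removed = 0.376×0.789×444 = 131.72 kg/h; concentrate = 312.28 kg/h.
water reaching the mixer = 218.6 (from concentrate) + 130×0.743 = 315.19 kg/h.
Product flow = 312.28 + 130 = 442.28 kg/h; water fraction = 0.713.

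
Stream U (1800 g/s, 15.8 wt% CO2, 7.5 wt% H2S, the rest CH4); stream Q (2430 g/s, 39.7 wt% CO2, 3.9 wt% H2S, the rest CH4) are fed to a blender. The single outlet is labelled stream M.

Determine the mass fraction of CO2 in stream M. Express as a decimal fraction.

0.295

Total flow out = 1800 + 2430 = 4230 g/s.
CO2 in = 1800×0.158 + 2430×0.397 = 1249.1 g/s.
CO2 mass fraction in M = 1249.1/4230 = 0.295.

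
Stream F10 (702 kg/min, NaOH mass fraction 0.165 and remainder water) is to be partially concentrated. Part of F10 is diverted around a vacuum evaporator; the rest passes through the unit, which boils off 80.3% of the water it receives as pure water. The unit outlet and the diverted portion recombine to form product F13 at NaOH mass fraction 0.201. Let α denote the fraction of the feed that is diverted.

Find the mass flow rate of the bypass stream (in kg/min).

All 702×0.165 = 115.83 kg/min of NaOH reaches F13, so F13 = 115.83/0.201 = 576.27 kg/min and vapour = 125.73 kg/min.
The evaporator receives (1−α)·702 of feed at 0.835 water and removes 0.803 of that water:
0.803×0.835×(1−α)×702 = 125.73
(1−α) = 125.73/470.69 = 0.2671;  α = 0.7329.
Bypass flow = 0.7329×702 = 514.48 kg/min.

514.5 kg/min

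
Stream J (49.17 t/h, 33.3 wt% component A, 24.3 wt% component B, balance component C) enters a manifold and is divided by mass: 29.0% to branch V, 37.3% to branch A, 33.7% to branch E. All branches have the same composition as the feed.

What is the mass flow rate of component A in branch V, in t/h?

Branch V total = 0.290×49.17 = 14.259 t/h.
component A in V = 0.333×14.259 = 4.7483 t/h.

4.748 t/h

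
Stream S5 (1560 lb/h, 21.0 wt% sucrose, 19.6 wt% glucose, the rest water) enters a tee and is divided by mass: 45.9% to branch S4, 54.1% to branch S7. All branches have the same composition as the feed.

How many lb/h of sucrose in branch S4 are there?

Branch S4 total = 0.459×1560 = 716.04 lb/h.
sucrose in S4 = 0.210×716.04 = 150.37 lb/h.

150.4 lb/h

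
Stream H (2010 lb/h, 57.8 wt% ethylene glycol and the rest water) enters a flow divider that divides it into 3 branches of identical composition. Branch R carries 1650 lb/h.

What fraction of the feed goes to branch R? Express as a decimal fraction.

Fraction to R = 1650/2010 = 0.8209.

0.821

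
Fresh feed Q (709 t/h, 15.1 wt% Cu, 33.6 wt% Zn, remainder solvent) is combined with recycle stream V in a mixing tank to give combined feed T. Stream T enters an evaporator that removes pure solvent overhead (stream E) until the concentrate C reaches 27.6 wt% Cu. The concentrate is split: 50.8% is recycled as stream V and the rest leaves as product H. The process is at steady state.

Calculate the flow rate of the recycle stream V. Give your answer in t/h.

Overall Cu balance (none leaves overhead): Cu in fresh feed = Cu in product, i.e. 709×0.151 = (1−0.508)·C·0.276.
C = 107.06/(0.276×0.492) = 788.4 t/h.
Recycle V = 0.508×788.4 = 400.51 t/h.

400.5 t/h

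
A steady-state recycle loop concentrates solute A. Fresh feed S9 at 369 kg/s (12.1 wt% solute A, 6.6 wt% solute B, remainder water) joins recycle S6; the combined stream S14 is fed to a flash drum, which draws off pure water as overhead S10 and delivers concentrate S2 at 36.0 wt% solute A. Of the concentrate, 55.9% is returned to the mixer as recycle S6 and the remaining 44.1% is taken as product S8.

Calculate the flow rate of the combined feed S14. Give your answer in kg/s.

526.2 kg/s

Overall solute A balance (none leaves overhead): solute A in fresh feed = solute A in product, i.e. 369×0.121 = (1−0.559)·S2·0.360.
S2 = 44.649/(0.360×0.441) = 281.24 kg/s.
Recycle S6 = 0.559×281.24 = 157.21 kg/s.
Combined feed S14 = 369 + 157.21 = 526.21 kg/s.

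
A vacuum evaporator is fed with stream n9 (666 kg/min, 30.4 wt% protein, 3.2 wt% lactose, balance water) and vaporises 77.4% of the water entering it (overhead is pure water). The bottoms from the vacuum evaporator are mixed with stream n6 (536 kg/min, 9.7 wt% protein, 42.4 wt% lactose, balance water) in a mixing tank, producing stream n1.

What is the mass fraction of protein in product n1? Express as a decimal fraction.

0.296

Vapour removed = 0.774×0.664×666 = 342.28 kg/min; concentrate = 323.72 kg/min.
protein reaching the mixer = 202.46 (from concentrate) + 536×0.097 = 254.46 kg/min.
Product flow = 323.72 + 536 = 859.72 kg/min; protein fraction = 0.296.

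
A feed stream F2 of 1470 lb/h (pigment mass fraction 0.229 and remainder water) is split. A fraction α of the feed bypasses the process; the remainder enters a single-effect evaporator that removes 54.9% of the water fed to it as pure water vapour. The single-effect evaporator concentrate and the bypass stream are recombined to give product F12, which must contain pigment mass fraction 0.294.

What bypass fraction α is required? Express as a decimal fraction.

0.478

All 1470×0.229 = 336.63 lb/h of pigment reaches F12, so F12 = 336.63/0.294 = 1145 lb/h and vapour = 325 lb/h.
The evaporator receives (1−α)·1470 of feed at 0.771 water and removes 0.549 of that water:
0.549×0.771×(1−α)×1470 = 325
(1−α) = 325/622.22 = 0.5223;  α = 0.4777.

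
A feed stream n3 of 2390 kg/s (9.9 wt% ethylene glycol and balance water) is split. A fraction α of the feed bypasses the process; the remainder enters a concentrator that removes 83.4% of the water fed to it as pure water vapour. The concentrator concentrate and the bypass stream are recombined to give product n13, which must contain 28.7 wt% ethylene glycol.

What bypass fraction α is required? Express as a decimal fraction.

0.128

All 2390×0.099 = 236.61 kg/s of ethylene glycol reaches n13, so n13 = 236.61/0.287 = 824.43 kg/s and vapour = 1565.6 kg/s.
The evaporator receives (1−α)·2390 of feed at 0.901 water and removes 0.834 of that water:
0.834×0.901×(1−α)×2390 = 1565.6
(1−α) = 1565.6/1795.9 = 0.8717;  α = 0.1283.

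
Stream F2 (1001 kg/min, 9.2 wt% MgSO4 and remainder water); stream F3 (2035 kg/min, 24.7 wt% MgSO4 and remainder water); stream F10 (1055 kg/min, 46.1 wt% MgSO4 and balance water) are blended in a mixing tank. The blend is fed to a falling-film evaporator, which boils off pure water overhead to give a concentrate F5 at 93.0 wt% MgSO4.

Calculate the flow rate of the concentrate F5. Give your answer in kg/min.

MgSO4 entering = 1001×0.092 + 2035×0.247 + 1055×0.461 = 1081.1 kg/min.
All MgSO4 reports to F5, so F5 = 1081.1/0.930 = 1162.5 kg/min.

1162 kg/min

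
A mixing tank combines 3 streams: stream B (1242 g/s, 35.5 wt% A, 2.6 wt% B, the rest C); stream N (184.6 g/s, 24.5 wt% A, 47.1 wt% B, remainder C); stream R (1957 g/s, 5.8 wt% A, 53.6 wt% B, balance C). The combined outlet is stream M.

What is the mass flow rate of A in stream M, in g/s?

A out = A in = 1242×0.355 + 184.6×0.245 + 1957×0.058 = 599.64 g/s.

599.6 g/s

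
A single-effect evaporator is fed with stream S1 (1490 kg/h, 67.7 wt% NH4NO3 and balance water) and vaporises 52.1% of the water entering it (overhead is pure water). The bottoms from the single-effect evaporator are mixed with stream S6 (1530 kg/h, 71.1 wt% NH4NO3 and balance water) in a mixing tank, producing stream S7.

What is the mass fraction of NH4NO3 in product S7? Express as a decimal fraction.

0.757

Vapour removed = 0.521×0.323×1490 = 250.74 kg/h; concentrate = 1239.3 kg/h.
NH4NO3 reaching the mixer = 1008.7 (from concentrate) + 1530×0.711 = 2096.6 kg/h.
Product flow = 1239.3 + 1530 = 2769.3 kg/h; NH4NO3 fraction = 0.757.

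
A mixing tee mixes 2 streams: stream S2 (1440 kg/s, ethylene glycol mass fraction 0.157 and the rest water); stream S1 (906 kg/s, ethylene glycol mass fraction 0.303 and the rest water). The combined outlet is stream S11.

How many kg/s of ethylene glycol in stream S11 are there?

ethylene glycol out = ethylene glycol in = 1440×0.157 + 906×0.303 = 500.6 kg/s.

500.6 kg/s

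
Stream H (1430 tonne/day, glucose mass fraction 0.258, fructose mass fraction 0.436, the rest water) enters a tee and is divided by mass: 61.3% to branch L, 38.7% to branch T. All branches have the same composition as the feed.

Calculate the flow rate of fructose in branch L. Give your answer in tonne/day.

382.2 tonne/day

Branch L total = 0.613×1430 = 876.59 tonne/day.
fructose in L = 0.436×876.59 = 382.19 tonne/day.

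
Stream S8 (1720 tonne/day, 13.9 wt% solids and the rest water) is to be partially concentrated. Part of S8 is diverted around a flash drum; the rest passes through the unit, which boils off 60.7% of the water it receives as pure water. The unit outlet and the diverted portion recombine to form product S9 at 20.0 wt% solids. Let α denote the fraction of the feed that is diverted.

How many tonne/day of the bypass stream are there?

All 1720×0.139 = 239.08 tonne/day of solids reaches S9, so S9 = 239.08/0.200 = 1195.4 tonne/day and vapour = 524.6 tonne/day.
The evaporator receives (1−α)·1720 of feed at 0.861 water and removes 0.607 of that water:
0.607×0.861×(1−α)×1720 = 524.6
(1−α) = 524.6/898.92 = 0.5836;  α = 0.4164.
Bypass flow = 0.4164×1720 = 716.22 tonne/day.

716.2 tonne/day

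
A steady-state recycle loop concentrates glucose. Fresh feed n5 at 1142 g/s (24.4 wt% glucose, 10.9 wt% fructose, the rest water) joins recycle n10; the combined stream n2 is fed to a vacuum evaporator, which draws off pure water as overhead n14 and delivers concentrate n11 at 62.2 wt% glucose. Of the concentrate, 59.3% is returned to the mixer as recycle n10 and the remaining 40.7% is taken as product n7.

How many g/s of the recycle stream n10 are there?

Overall glucose balance (none leaves overhead): glucose in fresh feed = glucose in product, i.e. 1142×0.244 = (1−0.593)·n11·0.622.
n11 = 278.65/(0.622×0.407) = 1100.7 g/s.
Recycle n10 = 0.593×1100.7 = 652.72 g/s.

652.7 g/s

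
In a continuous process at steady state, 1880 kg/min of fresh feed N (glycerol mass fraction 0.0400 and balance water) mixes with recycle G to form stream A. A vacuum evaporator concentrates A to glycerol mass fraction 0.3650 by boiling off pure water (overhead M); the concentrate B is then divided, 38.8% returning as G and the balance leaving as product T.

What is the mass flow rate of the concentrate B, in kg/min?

336.6 kg/min

Overall glycerol balance (none leaves overhead): glycerol in fresh feed = glycerol in product, i.e. 1880×0.040 = (1−0.388)·B·0.365.
B = 75.2/(0.365×0.612) = 336.65 kg/min.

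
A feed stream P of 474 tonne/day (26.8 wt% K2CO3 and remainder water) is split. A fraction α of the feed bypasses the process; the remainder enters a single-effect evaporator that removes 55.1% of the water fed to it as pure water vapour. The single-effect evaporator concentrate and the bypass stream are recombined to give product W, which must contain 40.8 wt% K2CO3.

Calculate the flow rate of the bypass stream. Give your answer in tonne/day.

All 474×0.268 = 127.03 tonne/day of K2CO3 reaches W, so W = 127.03/0.408 = 311.35 tonne/day and vapour = 162.65 tonne/day.
The evaporator receives (1−α)·474 of feed at 0.732 water and removes 0.551 of that water:
0.551×0.732×(1−α)×474 = 162.65
(1−α) = 162.65/191.18 = 0.8508;  α = 0.1492.
Bypass flow = 0.1492×474 = 70.741 tonne/day.

70.74 tonne/day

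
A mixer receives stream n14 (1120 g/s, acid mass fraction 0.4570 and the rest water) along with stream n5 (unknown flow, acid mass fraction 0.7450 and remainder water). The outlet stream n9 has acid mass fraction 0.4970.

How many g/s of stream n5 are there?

180.6 g/s

Let n5 be the unknown flow. Total out = 1120 + n5.
acid balance: 511.84 + 0.745·n5 = 0.497·(1120 + n5)
(0.745 − 0.497)·n5 = 0.497×1120 − 511.84 = 44.8
n5 = 44.8 / 0.248 = 180.65 g/s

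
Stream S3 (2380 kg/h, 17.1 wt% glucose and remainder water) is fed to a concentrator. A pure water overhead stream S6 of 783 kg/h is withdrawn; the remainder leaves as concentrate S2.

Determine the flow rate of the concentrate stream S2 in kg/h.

Concentrate = 2380 − 783 = 1597 kg/h.

1597 kg/h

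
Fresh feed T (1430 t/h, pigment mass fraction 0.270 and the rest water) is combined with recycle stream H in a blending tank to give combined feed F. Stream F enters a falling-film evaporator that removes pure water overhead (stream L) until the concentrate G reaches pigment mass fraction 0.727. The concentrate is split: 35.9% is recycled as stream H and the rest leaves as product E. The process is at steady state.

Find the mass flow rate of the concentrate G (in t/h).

Overall pigment balance (none leaves overhead): pigment in fresh feed = pigment in product, i.e. 1430×0.270 = (1−0.359)·G·0.727.
G = 386.1/(0.727×0.641) = 828.53 t/h.

828.5 t/h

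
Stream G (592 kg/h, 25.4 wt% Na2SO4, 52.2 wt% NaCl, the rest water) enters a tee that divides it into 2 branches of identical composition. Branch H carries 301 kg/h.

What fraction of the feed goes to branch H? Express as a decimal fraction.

0.508

Fraction to H = 301/592 = 0.5084.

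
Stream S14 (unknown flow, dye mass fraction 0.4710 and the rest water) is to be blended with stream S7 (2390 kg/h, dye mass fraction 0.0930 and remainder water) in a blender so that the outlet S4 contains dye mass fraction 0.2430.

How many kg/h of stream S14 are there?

Let S14 be the unknown flow. Total out = 2390 + S14.
dye balance: 222.27 + 0.471·S14 = 0.243·(2390 + S14)
(0.471 − 0.243)·S14 = 0.243×2390 − 222.27 = 358.5
S14 = 358.5 / 0.228 = 1572.4 kg/h

1572 kg/h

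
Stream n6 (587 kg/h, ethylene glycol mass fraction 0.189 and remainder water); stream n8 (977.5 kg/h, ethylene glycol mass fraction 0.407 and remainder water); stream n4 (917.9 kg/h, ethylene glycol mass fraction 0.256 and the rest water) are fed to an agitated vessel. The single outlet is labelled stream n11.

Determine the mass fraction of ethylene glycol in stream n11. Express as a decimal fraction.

0.300

Total flow out = 587 + 977.5 + 917.9 = 2482.4 kg/h.
ethylene glycol in = 587×0.189 + 977.5×0.407 + 917.9×0.256 = 743.77 kg/h.
ethylene glycol mass fraction in n11 = 743.77/2482.4 = 0.300.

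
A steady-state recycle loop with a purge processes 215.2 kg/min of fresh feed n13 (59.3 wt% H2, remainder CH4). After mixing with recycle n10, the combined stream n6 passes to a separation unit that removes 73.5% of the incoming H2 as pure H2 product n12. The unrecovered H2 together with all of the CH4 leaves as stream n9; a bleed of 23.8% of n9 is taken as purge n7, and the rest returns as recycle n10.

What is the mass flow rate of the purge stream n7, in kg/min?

CH4 enters only via n13 and leaves only via the purge: 215.2×0.407 = 0.238×(CH4 in n9), and the separation unit passes all CH4, so CH4 in n6 = CH4 in n9 = 368.01 kg/min.
H2 in n6: m_A = 215.2×0.593 + (1−0.238)·(1−0.735)·m_A, so m_A = 127.61/0.7981 = 159.9 kg/min.
n9 = (1−0.735)×159.9 + 368.01 = 410.38 kg/min.
Purge n7 = 0.238×410.38 = 97.671 kg/min.

97.67 kg/min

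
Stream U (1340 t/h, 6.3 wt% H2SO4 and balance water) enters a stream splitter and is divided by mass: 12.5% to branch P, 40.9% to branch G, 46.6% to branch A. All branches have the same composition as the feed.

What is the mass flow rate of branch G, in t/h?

Branch G flow = 0.409×1340 = 548.06 t/h.

548.1 t/h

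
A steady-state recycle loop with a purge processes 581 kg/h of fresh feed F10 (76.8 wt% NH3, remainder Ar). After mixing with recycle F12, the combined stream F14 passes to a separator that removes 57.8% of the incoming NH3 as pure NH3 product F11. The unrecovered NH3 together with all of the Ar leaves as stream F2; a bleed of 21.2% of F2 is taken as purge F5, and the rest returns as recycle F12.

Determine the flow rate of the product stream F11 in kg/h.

NH3 in F14: m_A = 581×0.768 + (1−0.212)·(1−0.578)·m_A, so m_A = 446.21/0.6675 = 668.51 kg/h.
Product F11 = 0.578×668.51 = 386.4 kg/h.

386.4 kg/h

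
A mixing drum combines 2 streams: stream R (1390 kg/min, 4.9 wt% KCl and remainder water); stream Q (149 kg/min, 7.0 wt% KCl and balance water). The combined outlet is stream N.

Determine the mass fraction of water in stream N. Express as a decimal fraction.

0.9490

Total flow out = 1390 + 149 = 1539 kg/min.
water in = 1390×0.951 + 149×0.930 = 1460.5 kg/min.
water mass fraction in N = 1460.5/1539 = 0.9490.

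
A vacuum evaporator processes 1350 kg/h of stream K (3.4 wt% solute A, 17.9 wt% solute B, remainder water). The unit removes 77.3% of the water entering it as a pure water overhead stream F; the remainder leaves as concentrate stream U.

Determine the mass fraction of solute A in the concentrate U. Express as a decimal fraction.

0.087

solute A is not removed: 1350×0.034 = 45.9 kg/h of solute A enters U.
water entering = 1350×0.787 = 1062.5 kg/h; overhead removed = 0.773×1062.5 = 821.27 kg/h.
Concentrate = 1350 − 821.27 = 528.73 kg/h.
Mass fraction = 45.9/528.73 = 0.087.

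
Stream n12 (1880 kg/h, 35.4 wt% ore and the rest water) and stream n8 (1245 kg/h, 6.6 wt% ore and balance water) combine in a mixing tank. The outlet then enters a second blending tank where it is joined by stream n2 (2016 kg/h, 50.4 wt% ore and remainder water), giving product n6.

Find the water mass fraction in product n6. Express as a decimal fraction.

Overall, product flow = 5141 kg/h.
water in = 1880×0.646 + 1245×0.934 + 2016×0.496 = 3377.2 kg/h.
water fraction in n6 = 0.6569.

0.6569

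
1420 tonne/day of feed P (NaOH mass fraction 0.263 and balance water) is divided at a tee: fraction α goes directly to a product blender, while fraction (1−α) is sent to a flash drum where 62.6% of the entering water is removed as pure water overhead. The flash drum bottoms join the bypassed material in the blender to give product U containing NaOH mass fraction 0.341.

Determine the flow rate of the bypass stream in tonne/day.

All 1420×0.263 = 373.46 tonne/day of NaOH reaches U, so U = 373.46/0.341 = 1095.2 tonne/day and vapour = 324.81 tonne/day.
The evaporator receives (1−α)·1420 of feed at 0.737 water and removes 0.626 of that water:
0.626×0.737×(1−α)×1420 = 324.81
(1−α) = 324.81/655.13 = 0.4958;  α = 0.5042.
Bypass flow = 0.5042×1420 = 715.98 tonne/day.

716 tonne/day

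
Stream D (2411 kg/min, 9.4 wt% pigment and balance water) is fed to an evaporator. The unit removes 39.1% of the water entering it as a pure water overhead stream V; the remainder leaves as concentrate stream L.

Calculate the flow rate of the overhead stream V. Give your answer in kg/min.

854.1 kg/min

water entering = 2411×0.906 = 2184.4 kg/min; overhead removed = 0.391×2184.4 = 854.09 kg/min.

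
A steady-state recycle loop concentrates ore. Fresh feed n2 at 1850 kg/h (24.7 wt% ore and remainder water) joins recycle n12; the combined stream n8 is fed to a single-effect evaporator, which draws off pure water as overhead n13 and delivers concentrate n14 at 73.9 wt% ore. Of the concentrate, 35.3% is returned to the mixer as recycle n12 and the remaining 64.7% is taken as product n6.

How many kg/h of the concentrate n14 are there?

Overall ore balance (none leaves overhead): ore in fresh feed = ore in product, i.e. 1850×0.247 = (1−0.353)·n14·0.739.
n14 = 456.95/(0.739×0.647) = 955.7 kg/h.

955.7 kg/h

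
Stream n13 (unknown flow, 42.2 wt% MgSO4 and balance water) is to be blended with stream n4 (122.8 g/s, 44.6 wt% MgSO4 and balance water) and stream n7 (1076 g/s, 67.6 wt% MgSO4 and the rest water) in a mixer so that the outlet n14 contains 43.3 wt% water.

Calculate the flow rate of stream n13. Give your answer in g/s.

Let n13 be the unknown flow. Total out = 1198.8 + n13.
water balance: 416.66 + 0.578·n13 = 0.433·(1198.8 + n13)
(0.578 − 0.433)·n13 = 0.433×1198.8 − 416.66 = 102.43
n13 = 102.43 / 0.145 = 706.38 g/s

706.4 g/s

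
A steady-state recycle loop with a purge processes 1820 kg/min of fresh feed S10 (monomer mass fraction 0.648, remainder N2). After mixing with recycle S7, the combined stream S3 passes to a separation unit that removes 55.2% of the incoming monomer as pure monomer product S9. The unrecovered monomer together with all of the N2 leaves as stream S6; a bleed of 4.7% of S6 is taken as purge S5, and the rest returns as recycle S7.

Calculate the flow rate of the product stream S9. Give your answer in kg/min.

monomer in S3: m_A = 1820×0.648 + (1−0.047)·(1−0.552)·m_A, so m_A = 1179.4/0.5731 = 2058 kg/min.
Product S9 = 0.552×2058 = 1136 kg/min.

1136 kg/min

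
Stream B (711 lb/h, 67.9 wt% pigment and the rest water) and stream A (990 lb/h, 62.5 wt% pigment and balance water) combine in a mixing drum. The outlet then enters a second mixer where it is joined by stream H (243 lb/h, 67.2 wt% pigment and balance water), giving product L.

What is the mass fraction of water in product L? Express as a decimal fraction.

Overall, product flow = 1944 lb/h.
water in = 711×0.321 + 990×0.375 + 243×0.328 = 679.18 lb/h.
water fraction in L = 0.349.

0.349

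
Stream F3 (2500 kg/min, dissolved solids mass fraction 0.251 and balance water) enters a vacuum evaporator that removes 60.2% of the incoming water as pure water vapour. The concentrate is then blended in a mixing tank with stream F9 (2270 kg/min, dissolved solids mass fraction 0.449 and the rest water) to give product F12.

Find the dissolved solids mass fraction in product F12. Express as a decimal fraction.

0.452

Vapour removed = 0.602×0.749×2500 = 1127.2 kg/min; concentrate = 1372.8 kg/min.
dissolved solids reaching the mixer = 627.5 (from concentrate) + 2270×0.449 = 1646.7 kg/min.
Product flow = 1372.8 + 2270 = 3642.8 kg/min; dissolved solids fraction = 0.452.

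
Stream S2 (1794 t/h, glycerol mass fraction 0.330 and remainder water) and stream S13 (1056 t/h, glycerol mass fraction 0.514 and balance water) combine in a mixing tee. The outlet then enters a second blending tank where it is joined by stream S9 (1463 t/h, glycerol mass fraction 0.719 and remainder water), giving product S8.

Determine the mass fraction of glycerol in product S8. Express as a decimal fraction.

0.507

Overall, product flow = 4313 t/h.
glycerol in = 1794×0.330 + 1056×0.514 + 1463×0.719 = 2186.7 t/h.
glycerol fraction in S8 = 0.507.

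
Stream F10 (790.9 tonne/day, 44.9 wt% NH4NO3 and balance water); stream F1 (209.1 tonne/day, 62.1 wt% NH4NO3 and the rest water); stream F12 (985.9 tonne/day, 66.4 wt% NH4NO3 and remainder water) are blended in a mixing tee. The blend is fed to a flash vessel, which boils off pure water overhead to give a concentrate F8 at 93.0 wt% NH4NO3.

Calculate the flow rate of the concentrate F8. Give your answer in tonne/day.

NH4NO3 entering = 790.9×0.449 + 209.1×0.621 + 985.9×0.664 = 1139.6 tonne/day.
All NH4NO3 reports to F8, so F8 = 1139.6/0.930 = 1225.4 tonne/day.

1225 tonne/day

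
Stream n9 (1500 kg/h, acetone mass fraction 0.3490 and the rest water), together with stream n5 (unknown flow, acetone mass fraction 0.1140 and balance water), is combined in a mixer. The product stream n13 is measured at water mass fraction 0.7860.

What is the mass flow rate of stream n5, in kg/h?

2025 kg/h

Let n5 be the unknown flow. Total out = 1500 + n5.
water balance: 976.5 + 0.886·n5 = 0.786·(1500 + n5)
(0.886 − 0.786)·n5 = 0.786×1500 − 976.5 = 202.5
n5 = 202.5 / 0.100 = 2025 kg/h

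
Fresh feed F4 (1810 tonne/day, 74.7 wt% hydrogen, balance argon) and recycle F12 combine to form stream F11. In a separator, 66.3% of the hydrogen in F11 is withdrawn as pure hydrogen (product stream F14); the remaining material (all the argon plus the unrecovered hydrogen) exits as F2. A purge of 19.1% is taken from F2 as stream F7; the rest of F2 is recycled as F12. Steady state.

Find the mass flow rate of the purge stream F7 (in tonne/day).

argon enters only via F4 and leaves only via the purge: 1810×0.253 = 0.191×(argon in F2), and the separator passes all argon, so argon in F11 = argon in F2 = 2397.5 tonne/day.
hydrogen in F11: m_A = 1810×0.747 + (1−0.191)·(1−0.663)·m_A, so m_A = 1352.1/0.7274 = 1858.9 tonne/day.
F2 = (1−0.663)×1858.9 + 2397.5 = 3024 tonne/day.
Purge F7 = 0.191×3024 = 577.58 tonne/day.

577.6 tonne/day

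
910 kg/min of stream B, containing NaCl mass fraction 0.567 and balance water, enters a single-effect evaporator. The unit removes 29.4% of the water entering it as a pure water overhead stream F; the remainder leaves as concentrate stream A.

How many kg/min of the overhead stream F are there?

115.8 kg/min

water entering = 910×0.433 = 394.03 kg/min; overhead removed = 0.294×394.03 = 115.84 kg/min.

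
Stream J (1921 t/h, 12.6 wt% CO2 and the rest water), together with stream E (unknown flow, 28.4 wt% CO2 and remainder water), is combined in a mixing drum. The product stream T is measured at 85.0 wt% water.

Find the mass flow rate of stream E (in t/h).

344.1 t/h

Let E be the unknown flow. Total out = 1921 + E.
water balance: 1679 + 0.716·E = 0.850·(1921 + E)
(0.716 − 0.850)·E = 0.850×1921 − 1679 = -46.104
E = -46.104 / -0.134 = 344.06 t/h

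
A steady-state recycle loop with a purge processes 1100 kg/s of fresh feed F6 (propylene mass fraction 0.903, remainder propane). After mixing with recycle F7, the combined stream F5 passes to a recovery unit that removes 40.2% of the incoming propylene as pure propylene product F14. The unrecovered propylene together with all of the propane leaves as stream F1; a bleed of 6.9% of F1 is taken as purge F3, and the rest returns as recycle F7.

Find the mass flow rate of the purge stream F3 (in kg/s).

propane enters only via F6 and leaves only via the purge: 1100×0.097 = 0.069×(propane in F1), and the recovery unit passes all propane, so propane in F5 = propane in F1 = 1546.4 kg/s.
propylene in F5: m_A = 1100×0.903 + (1−0.069)·(1−0.402)·m_A, so m_A = 993.3/0.4433 = 2240.9 kg/s.
F1 = (1−0.402)×2240.9 + 1546.4 = 2886.4 kg/s.
Purge F3 = 0.069×2886.4 = 199.16 kg/s.

199.2 kg/s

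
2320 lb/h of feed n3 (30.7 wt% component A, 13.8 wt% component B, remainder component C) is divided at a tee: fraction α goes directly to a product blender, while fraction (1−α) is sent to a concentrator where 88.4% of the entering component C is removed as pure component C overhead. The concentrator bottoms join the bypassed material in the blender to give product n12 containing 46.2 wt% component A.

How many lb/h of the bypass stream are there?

All 2320×0.307 = 712.24 lb/h of component A reaches n12, so n12 = 712.24/0.462 = 1541.6 lb/h and vapour = 778.35 lb/h.
The evaporator receives (1−α)·2320 of feed at 0.555 component C and removes 0.884 of that component C:
0.884×0.555×(1−α)×2320 = 778.35
(1−α) = 778.35/1138.2 = 0.6838;  α = 0.3162.
Bypass flow = 0.3162×2320 = 733.53 lb/h.

733.5 lb/h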